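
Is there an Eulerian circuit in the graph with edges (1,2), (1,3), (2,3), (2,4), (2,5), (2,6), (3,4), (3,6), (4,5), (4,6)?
No (2 vertices have odd degree: {2, 6}; Eulerian circuit requires 0)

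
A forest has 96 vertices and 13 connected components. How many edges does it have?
83 (Each of the 13 component trees on V_i vertices has V_i - 1 edges; summing gives V - C = 96 - 13 = 83)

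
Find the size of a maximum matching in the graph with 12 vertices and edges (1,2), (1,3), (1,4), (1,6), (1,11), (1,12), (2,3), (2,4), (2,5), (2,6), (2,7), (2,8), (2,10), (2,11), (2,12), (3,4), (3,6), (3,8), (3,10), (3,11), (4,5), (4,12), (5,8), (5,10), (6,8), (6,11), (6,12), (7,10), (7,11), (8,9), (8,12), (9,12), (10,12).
6 (matching: (1,6), (2,12), (3,11), (4,5), (7,10), (8,9); upper bound floor(n/2) = floor(12/2) = 6)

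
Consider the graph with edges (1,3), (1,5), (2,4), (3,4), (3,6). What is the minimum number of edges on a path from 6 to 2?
3 (path: 6 -> 3 -> 4 -> 2, 3 edges)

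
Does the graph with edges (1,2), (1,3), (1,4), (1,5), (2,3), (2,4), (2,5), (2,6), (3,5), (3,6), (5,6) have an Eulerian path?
Yes (the graph is connected and exactly 2 vertices have odd degree: {2, 6}; any Eulerian path must start and end at those)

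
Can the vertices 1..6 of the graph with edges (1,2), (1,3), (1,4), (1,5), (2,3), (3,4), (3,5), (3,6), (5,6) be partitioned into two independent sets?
No (odd cycle of length 3: 5 -> 1 -> 3 -> 5)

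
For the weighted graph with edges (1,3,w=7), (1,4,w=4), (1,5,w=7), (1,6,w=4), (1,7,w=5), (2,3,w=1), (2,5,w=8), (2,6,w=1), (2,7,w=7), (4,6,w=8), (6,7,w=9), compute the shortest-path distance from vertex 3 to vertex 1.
6 (path: 3 -> 2 -> 6 -> 1; weights 1 + 1 + 4 = 6)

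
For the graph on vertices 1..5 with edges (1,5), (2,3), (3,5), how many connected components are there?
2 (components: {1, 2, 3, 5}, {4})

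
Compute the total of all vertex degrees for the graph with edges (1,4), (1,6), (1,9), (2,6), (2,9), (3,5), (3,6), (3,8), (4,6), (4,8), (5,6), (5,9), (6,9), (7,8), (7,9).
30 (handshake: sum of degrees = 2|E| = 2 x 15 = 30)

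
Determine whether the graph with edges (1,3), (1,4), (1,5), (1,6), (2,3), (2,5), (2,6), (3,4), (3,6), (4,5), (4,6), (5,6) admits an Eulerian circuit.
No (2 vertices have odd degree: {2, 6}; Eulerian circuit requires 0)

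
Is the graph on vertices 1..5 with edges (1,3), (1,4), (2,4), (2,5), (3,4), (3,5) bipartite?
No (odd cycle of length 3: 3 -> 1 -> 4 -> 3)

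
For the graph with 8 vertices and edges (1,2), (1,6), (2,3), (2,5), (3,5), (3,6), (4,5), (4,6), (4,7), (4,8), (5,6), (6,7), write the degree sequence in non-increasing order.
[5, 4, 4, 3, 3, 2, 2, 1] (degrees: deg(1)=2, deg(2)=3, deg(3)=3, deg(4)=4, deg(5)=4, deg(6)=5, deg(7)=2, deg(8)=1)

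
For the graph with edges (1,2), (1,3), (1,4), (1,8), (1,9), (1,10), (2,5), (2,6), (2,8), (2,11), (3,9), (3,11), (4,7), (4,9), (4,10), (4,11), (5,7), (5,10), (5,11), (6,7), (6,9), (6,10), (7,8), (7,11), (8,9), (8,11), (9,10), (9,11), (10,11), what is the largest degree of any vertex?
8 (attained at vertex 11)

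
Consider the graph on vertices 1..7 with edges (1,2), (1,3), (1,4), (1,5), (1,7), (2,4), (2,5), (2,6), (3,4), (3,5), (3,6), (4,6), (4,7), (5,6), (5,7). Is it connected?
Yes (BFS from 1 visits [1, 2, 3, 4, 5, 7, 6] — all 7 vertices reached)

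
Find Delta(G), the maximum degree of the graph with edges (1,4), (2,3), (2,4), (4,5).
3 (attained at vertex 4)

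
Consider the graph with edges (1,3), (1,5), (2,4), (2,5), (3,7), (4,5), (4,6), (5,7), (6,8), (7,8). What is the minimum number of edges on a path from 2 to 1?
2 (path: 2 -> 5 -> 1, 2 edges)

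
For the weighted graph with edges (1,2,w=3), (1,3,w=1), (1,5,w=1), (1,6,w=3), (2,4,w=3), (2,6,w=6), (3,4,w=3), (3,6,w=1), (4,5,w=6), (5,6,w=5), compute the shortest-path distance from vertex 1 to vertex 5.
1 (path: 1 -> 5; weights 1 = 1)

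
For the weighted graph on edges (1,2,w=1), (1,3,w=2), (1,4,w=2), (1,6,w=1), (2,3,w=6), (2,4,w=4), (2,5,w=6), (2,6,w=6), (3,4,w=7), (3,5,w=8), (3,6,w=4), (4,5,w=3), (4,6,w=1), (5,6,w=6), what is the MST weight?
8 (MST edges: (1,2,w=1), (1,3,w=2), (1,6,w=1), (4,5,w=3), (4,6,w=1); sum of weights 1 + 2 + 1 + 3 + 1 = 8)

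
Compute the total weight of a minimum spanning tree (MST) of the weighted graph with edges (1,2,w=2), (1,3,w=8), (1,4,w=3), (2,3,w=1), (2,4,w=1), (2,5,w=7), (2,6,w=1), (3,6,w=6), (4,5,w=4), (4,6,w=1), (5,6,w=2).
7 (MST edges: (1,2,w=2), (2,3,w=1), (2,4,w=1), (2,6,w=1), (5,6,w=2); sum of weights 2 + 1 + 1 + 1 + 2 = 7)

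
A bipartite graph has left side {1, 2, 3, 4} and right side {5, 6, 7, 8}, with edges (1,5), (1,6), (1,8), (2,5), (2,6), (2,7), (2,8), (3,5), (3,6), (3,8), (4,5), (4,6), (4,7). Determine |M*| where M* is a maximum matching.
4 (matching: (1,8), (2,7), (3,6), (4,5); upper bound min(|L|,|R|) = min(4,4) = 4)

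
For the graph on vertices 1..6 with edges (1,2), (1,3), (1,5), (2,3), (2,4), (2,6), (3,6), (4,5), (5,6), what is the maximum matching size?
3 (matching: (1,5), (2,4), (3,6); upper bound floor(n/2) = floor(6/2) = 3)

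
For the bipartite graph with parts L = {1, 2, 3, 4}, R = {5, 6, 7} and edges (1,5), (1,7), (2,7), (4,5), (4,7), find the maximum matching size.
2 (matching: (1,7), (4,5); upper bound min(|L|,|R|) = min(4,3) = 3)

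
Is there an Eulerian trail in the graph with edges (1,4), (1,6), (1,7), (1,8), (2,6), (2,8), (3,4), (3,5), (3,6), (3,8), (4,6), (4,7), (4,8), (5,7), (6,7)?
Yes (the graph is connected and exactly 2 vertices have odd degree: {4, 6}; any Eulerian path must start and end at those)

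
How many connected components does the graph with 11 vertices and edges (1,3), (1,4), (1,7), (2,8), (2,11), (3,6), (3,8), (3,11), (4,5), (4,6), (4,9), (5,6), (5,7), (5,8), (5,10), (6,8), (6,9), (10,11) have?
1 (components: {1, 2, 3, 4, 5, 6, 7, 8, 9, 10, 11})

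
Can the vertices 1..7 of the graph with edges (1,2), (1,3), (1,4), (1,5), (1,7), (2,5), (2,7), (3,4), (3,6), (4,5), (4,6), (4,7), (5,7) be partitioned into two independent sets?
No (odd cycle of length 3: 4 -> 1 -> 3 -> 4)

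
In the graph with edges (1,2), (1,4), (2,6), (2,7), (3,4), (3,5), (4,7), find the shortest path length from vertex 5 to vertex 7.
3 (path: 5 -> 3 -> 4 -> 7, 3 edges)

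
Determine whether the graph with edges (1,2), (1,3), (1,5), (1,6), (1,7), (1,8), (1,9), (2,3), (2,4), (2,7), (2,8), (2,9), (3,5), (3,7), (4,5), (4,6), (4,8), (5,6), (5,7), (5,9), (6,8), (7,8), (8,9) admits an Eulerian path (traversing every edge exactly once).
Yes (the graph is connected and exactly 2 vertices have odd degree: {1, 7}; any Eulerian path must start and end at those)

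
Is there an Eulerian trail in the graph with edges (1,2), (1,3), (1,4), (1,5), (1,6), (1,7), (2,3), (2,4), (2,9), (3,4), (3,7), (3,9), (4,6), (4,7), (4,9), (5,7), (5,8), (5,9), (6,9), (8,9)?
Yes (the graph is connected and exactly 2 vertices have odd degree: {3, 6}; any Eulerian path must start and end at those)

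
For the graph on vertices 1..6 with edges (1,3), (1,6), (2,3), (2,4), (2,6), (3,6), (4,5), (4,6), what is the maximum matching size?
3 (matching: (1,6), (2,3), (4,5); upper bound floor(n/2) = floor(6/2) = 3)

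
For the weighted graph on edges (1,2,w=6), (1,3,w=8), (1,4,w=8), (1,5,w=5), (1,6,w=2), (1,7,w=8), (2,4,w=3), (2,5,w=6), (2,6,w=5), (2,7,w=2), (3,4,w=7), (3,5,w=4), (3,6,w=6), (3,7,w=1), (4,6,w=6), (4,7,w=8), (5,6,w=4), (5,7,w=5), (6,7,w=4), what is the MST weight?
16 (MST edges: (1,6,w=2), (2,4,w=3), (2,7,w=2), (3,5,w=4), (3,7,w=1), (5,6,w=4); sum of weights 2 + 3 + 2 + 4 + 1 + 4 = 16)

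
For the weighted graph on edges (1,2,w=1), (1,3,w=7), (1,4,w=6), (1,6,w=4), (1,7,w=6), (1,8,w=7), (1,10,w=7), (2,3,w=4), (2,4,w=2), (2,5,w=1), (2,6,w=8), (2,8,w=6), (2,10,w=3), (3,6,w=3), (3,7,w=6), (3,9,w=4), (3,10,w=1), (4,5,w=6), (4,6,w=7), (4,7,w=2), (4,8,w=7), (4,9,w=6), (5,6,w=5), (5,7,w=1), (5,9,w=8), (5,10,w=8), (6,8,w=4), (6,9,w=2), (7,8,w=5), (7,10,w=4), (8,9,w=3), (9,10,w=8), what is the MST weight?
17 (MST edges: (1,2,w=1), (2,4,w=2), (2,5,w=1), (2,10,w=3), (3,6,w=3), (3,10,w=1), (5,7,w=1), (6,9,w=2), (8,9,w=3); sum of weights 1 + 2 + 1 + 3 + 3 + 1 + 1 + 2 + 3 = 17)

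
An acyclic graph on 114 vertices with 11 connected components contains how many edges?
103 (Each of the 11 component trees on V_i vertices has V_i - 1 edges; summing gives V - C = 114 - 11 = 103)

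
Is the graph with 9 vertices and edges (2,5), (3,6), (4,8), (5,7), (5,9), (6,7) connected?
No, it has 3 components: {1}, {2, 3, 5, 6, 7, 9}, {4, 8}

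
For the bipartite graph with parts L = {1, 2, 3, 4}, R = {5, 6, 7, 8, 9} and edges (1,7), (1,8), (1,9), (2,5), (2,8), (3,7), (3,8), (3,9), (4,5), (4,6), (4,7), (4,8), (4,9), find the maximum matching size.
4 (matching: (1,9), (2,8), (3,7), (4,6); upper bound min(|L|,|R|) = min(4,5) = 4)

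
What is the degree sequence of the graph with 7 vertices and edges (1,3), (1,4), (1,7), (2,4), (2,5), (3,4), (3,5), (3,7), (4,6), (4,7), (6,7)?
[5, 4, 4, 3, 2, 2, 2] (degrees: deg(1)=3, deg(2)=2, deg(3)=4, deg(4)=5, deg(5)=2, deg(6)=2, deg(7)=4)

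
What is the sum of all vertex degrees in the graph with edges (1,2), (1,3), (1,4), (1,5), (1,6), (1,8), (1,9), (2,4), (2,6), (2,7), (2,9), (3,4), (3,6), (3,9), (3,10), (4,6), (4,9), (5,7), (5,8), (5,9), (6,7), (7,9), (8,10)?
46 (handshake: sum of degrees = 2|E| = 2 x 23 = 46)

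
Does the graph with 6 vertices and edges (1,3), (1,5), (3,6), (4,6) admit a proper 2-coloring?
Yes. Partition: {1, 2, 6}, {3, 4, 5}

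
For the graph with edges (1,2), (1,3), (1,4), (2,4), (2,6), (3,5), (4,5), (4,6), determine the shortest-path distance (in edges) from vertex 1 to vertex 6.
2 (path: 1 -> 4 -> 6, 2 edges)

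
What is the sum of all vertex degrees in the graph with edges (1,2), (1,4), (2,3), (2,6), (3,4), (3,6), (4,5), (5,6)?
16 (handshake: sum of degrees = 2|E| = 2 x 8 = 16)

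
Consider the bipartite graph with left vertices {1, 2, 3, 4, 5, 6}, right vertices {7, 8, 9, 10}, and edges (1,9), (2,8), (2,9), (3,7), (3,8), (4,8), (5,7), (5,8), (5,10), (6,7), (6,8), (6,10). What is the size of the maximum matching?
4 (matching: (1,9), (2,8), (3,7), (5,10); upper bound min(|L|,|R|) = min(6,4) = 4)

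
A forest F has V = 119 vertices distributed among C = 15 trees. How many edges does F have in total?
104 (Each of the 15 component trees on V_i vertices has V_i - 1 edges; summing gives V - C = 119 - 15 = 104)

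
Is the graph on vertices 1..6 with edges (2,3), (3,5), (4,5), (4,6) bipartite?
Yes. Partition: {1, 2, 5, 6}, {3, 4}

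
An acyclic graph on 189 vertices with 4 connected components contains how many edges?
185 (Each of the 4 component trees on V_i vertices has V_i - 1 edges; summing gives V - C = 189 - 4 = 185)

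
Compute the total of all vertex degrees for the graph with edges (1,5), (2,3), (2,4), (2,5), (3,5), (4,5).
12 (handshake: sum of degrees = 2|E| = 2 x 6 = 12)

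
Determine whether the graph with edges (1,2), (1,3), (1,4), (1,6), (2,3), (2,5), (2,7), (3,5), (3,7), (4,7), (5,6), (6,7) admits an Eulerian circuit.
No (2 vertices have odd degree: {5, 6}; Eulerian circuit requires 0)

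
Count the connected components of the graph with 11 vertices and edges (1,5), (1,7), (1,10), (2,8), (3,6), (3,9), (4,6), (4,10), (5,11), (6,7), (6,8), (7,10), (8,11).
1 (components: {1, 2, 3, 4, 5, 6, 7, 8, 9, 10, 11})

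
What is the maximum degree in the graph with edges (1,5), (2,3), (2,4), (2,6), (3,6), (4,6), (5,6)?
4 (attained at vertex 6)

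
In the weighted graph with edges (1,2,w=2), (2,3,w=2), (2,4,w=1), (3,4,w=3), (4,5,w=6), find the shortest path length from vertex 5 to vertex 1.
9 (path: 5 -> 4 -> 2 -> 1; weights 6 + 1 + 2 = 9)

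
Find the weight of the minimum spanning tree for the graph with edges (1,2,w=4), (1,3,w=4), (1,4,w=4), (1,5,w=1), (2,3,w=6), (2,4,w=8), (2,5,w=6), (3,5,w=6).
13 (MST edges: (1,2,w=4), (1,3,w=4), (1,4,w=4), (1,5,w=1); sum of weights 4 + 4 + 4 + 1 = 13)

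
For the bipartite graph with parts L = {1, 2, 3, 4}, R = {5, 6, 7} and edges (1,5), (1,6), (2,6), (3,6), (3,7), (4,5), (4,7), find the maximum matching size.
3 (matching: (1,6), (3,7), (4,5); upper bound min(|L|,|R|) = min(4,3) = 3)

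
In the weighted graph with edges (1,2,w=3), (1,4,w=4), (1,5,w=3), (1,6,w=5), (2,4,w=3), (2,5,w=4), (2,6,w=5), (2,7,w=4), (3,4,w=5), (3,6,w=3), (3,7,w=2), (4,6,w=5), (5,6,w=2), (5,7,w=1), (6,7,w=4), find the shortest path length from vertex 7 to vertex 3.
2 (path: 7 -> 3; weights 2 = 2)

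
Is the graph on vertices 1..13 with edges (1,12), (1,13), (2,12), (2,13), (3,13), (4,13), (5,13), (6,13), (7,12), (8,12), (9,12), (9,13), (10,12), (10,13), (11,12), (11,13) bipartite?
Yes. Partition: {1, 2, 3, 4, 5, 6, 7, 8, 9, 10, 11}, {12, 13}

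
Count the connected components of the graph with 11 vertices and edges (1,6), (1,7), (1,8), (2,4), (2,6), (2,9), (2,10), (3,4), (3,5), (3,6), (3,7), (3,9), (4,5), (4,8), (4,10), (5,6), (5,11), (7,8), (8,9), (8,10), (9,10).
1 (components: {1, 2, 3, 4, 5, 6, 7, 8, 9, 10, 11})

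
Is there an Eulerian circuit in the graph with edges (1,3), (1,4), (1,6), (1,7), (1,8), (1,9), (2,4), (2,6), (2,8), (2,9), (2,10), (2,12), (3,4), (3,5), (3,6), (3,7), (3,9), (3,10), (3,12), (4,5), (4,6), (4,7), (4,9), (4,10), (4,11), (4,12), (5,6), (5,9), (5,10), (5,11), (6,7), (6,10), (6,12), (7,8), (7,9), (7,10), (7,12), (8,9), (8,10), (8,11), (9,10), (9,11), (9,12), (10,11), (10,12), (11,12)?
Yes (the graph is connected and all 12 vertices have even degree)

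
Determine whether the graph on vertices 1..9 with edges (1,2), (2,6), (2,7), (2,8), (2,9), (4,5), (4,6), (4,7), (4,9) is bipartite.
Yes. Partition: {1, 3, 5, 6, 7, 8, 9}, {2, 4}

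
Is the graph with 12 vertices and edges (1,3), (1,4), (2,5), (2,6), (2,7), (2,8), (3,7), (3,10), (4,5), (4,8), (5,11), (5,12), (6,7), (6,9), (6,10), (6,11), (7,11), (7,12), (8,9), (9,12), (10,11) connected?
Yes (BFS from 1 visits [1, 3, 4, 7, 10, 5, 8, 2, 6, 11, 12, 9] — all 12 vertices reached)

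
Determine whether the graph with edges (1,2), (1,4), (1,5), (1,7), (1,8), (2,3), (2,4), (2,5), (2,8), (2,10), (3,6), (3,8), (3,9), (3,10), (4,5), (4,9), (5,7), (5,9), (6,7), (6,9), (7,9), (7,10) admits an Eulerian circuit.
No (8 vertices have odd degree: {1, 3, 5, 6, 7, 8, 9, 10}; Eulerian circuit requires 0)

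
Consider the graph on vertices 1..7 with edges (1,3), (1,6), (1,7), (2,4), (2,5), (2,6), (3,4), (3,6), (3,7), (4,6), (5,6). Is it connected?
Yes (BFS from 1 visits [1, 3, 6, 7, 4, 2, 5] — all 7 vertices reached)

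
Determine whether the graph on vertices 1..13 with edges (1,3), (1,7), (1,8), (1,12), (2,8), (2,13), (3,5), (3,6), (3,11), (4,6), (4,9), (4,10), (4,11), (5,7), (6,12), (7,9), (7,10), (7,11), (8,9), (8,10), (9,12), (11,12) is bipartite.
Yes. Partition: {1, 2, 5, 6, 9, 10, 11}, {3, 4, 7, 8, 12, 13}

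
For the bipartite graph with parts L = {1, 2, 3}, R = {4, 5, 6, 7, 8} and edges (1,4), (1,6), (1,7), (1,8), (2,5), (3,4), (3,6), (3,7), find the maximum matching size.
3 (matching: (1,8), (2,5), (3,7); upper bound min(|L|,|R|) = min(3,5) = 3)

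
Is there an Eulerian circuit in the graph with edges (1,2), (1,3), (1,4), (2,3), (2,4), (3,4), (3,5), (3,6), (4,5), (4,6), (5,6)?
No (6 vertices have odd degree: {1, 2, 3, 4, 5, 6}; Eulerian circuit requires 0)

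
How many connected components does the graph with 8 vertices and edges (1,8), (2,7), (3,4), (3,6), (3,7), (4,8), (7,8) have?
2 (components: {1, 2, 3, 4, 6, 7, 8}, {5})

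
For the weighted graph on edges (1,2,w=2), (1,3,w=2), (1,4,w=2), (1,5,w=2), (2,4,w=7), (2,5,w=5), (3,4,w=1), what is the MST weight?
7 (MST edges: (1,2,w=2), (1,4,w=2), (1,5,w=2), (3,4,w=1); sum of weights 2 + 2 + 2 + 1 = 7)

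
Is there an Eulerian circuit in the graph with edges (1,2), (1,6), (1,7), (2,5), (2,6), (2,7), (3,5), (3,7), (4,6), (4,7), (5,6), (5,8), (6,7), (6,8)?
No (2 vertices have odd degree: {1, 7}; Eulerian circuit requires 0)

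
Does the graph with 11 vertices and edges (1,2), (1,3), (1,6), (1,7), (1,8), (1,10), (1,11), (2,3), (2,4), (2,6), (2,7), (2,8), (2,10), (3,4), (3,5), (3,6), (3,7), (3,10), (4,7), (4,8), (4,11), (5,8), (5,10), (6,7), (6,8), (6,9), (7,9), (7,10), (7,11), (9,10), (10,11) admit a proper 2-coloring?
No (odd cycle of length 3: 6 -> 1 -> 8 -> 6)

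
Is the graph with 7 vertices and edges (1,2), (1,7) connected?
No, it has 5 components: {1, 2, 7}, {3}, {4}, {5}, {6}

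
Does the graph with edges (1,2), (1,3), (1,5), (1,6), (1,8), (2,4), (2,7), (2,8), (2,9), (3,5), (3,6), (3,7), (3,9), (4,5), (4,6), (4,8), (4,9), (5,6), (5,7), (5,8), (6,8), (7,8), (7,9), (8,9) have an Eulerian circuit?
No (8 vertices have odd degree: {1, 2, 3, 4, 6, 7, 8, 9}; Eulerian circuit requires 0)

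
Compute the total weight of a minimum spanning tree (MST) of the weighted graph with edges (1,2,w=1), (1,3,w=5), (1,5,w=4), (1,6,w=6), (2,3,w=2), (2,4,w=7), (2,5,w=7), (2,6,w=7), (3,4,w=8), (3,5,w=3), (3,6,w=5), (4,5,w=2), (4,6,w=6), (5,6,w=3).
11 (MST edges: (1,2,w=1), (2,3,w=2), (3,5,w=3), (4,5,w=2), (5,6,w=3); sum of weights 1 + 2 + 3 + 2 + 3 = 11)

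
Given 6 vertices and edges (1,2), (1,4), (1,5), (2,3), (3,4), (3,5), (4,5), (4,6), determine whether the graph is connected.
Yes (BFS from 1 visits [1, 2, 4, 5, 3, 6] — all 6 vertices reached)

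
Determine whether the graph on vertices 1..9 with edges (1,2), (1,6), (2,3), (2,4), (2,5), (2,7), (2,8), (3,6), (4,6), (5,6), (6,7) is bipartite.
Yes. Partition: {1, 3, 4, 5, 7, 8, 9}, {2, 6}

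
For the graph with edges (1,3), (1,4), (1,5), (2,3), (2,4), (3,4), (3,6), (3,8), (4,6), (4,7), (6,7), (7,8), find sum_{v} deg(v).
24 (handshake: sum of degrees = 2|E| = 2 x 12 = 24)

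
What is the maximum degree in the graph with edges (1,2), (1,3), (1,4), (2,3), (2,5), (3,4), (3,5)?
4 (attained at vertex 3)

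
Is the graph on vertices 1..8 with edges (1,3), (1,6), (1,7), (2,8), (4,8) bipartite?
Yes. Partition: {1, 2, 4, 5}, {3, 6, 7, 8}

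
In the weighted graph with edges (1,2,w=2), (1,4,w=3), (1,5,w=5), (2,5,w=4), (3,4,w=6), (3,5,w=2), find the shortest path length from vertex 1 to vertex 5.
5 (path: 1 -> 5; weights 5 = 5)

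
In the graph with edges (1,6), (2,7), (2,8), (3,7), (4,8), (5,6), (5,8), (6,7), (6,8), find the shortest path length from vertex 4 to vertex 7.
3 (path: 4 -> 8 -> 6 -> 7, 3 edges)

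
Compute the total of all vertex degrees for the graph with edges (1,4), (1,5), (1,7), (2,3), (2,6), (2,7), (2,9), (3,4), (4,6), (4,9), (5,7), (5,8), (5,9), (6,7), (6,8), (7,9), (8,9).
34 (handshake: sum of degrees = 2|E| = 2 x 17 = 34)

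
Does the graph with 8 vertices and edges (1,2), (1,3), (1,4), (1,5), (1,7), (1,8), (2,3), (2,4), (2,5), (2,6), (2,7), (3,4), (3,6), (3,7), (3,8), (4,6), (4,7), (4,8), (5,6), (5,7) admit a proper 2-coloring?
No (odd cycle of length 3: 4 -> 1 -> 7 -> 4)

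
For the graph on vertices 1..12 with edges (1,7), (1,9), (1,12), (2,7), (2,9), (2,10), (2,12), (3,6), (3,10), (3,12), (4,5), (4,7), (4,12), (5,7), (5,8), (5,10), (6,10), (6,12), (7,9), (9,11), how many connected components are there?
1 (components: {1, 2, 3, 4, 5, 6, 7, 8, 9, 10, 11, 12})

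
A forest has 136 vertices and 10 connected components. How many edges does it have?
126 (Each of the 10 component trees on V_i vertices has V_i - 1 edges; summing gives V - C = 136 - 10 = 126)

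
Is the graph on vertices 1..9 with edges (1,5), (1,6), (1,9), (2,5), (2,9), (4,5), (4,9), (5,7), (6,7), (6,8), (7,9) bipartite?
Yes. Partition: {1, 2, 3, 4, 7, 8}, {5, 6, 9}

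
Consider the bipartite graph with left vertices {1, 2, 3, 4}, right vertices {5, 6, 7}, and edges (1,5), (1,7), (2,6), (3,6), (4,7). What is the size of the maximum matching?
3 (matching: (1,5), (2,6), (4,7); upper bound min(|L|,|R|) = min(4,3) = 3)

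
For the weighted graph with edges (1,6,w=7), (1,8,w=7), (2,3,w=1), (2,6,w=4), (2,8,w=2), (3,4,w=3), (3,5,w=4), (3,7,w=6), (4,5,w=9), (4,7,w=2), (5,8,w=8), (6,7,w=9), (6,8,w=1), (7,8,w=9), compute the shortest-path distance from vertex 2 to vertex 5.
5 (path: 2 -> 3 -> 5; weights 1 + 4 = 5)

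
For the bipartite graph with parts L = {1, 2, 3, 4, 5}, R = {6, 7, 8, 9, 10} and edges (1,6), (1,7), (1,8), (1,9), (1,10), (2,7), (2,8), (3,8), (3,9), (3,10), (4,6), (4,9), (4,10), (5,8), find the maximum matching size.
5 (matching: (1,10), (2,7), (3,9), (4,6), (5,8); upper bound min(|L|,|R|) = min(5,5) = 5)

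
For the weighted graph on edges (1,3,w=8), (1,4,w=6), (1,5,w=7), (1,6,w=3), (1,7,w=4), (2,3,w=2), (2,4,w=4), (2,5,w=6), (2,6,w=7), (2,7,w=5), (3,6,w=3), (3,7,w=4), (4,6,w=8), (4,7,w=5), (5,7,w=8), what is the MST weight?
22 (MST edges: (1,6,w=3), (1,7,w=4), (2,3,w=2), (2,4,w=4), (2,5,w=6), (3,6,w=3); sum of weights 3 + 4 + 2 + 4 + 6 + 3 = 22)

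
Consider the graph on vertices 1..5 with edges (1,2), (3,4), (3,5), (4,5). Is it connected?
No, it has 2 components: {1, 2}, {3, 4, 5}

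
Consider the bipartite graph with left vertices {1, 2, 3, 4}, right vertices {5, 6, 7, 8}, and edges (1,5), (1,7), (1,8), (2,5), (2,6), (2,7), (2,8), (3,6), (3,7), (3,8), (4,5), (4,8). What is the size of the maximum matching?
4 (matching: (1,8), (2,7), (3,6), (4,5); upper bound min(|L|,|R|) = min(4,4) = 4)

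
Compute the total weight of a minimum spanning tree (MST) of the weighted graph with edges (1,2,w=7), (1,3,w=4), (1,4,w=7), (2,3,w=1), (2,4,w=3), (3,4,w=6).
8 (MST edges: (1,3,w=4), (2,3,w=1), (2,4,w=3); sum of weights 4 + 1 + 3 = 8)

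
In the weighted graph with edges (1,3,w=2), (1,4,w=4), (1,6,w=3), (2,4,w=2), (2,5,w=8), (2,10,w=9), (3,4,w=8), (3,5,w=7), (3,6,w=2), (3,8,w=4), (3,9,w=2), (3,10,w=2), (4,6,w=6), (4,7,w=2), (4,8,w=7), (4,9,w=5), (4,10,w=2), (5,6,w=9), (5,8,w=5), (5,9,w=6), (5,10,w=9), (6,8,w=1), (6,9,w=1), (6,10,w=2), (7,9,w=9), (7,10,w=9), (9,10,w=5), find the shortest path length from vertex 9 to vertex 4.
5 (path: 9 -> 4; weights 5 = 5)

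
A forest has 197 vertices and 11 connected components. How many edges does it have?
186 (Each of the 11 component trees on V_i vertices has V_i - 1 edges; summing gives V - C = 197 - 11 = 186)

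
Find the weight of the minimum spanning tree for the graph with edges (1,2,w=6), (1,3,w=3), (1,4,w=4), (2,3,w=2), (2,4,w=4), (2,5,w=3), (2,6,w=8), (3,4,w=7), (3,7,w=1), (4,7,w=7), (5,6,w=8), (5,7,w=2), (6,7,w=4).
16 (MST edges: (1,3,w=3), (1,4,w=4), (2,3,w=2), (3,7,w=1), (5,7,w=2), (6,7,w=4); sum of weights 3 + 4 + 2 + 1 + 2 + 4 = 16)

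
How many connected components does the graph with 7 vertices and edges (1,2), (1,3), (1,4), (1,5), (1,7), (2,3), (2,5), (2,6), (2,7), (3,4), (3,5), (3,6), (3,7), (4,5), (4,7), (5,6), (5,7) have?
1 (components: {1, 2, 3, 4, 5, 6, 7})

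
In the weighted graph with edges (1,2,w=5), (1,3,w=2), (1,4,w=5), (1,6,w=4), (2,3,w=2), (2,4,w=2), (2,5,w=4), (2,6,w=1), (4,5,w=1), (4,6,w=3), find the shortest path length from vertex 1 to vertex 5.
6 (path: 1 -> 4 -> 5; weights 5 + 1 = 6)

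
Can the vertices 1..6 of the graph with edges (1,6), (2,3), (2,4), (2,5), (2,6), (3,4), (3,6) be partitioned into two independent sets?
No (odd cycle of length 3: 2 -> 6 -> 3 -> 2)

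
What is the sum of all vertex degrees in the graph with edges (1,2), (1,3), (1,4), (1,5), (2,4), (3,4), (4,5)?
14 (handshake: sum of degrees = 2|E| = 2 x 7 = 14)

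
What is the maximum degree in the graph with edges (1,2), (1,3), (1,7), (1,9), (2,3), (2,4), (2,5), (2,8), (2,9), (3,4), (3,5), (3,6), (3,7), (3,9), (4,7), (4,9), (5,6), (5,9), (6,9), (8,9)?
7 (attained at vertices 3, 9)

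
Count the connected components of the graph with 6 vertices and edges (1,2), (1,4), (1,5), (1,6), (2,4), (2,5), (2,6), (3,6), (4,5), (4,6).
1 (components: {1, 2, 3, 4, 5, 6})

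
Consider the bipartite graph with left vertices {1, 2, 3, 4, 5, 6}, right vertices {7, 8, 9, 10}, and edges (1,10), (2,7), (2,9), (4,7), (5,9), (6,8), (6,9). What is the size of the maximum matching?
4 (matching: (1,10), (2,9), (4,7), (6,8); upper bound min(|L|,|R|) = min(6,4) = 4)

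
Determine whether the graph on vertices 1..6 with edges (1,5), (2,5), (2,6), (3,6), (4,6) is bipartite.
Yes. Partition: {1, 2, 3, 4}, {5, 6}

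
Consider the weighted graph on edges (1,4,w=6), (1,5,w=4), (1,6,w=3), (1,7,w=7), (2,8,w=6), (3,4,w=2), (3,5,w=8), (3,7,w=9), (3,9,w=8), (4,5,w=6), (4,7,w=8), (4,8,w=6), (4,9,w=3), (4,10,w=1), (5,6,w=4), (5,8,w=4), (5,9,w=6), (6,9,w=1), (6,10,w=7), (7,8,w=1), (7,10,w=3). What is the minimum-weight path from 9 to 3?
5 (path: 9 -> 4 -> 3; weights 3 + 2 = 5)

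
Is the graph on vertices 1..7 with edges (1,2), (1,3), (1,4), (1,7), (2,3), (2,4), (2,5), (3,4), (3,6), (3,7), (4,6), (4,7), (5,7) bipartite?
No (odd cycle of length 3: 2 -> 1 -> 3 -> 2)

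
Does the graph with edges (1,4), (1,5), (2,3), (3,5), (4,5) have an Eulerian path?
Yes (the graph is connected and exactly 2 vertices have odd degree: {2, 5}; any Eulerian path must start and end at those)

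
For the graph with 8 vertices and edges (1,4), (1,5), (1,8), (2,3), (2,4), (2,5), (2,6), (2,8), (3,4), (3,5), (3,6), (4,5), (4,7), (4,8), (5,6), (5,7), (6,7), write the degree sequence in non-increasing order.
[6, 6, 5, 4, 4, 3, 3, 3] (degrees: deg(1)=3, deg(2)=5, deg(3)=4, deg(4)=6, deg(5)=6, deg(6)=4, deg(7)=3, deg(8)=3)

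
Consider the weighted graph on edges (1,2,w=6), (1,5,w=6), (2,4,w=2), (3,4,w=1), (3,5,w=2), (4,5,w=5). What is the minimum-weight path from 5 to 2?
5 (path: 5 -> 3 -> 4 -> 2; weights 2 + 1 + 2 = 5)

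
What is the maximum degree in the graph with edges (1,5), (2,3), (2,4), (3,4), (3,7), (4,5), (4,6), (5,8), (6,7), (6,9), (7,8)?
4 (attained at vertex 4)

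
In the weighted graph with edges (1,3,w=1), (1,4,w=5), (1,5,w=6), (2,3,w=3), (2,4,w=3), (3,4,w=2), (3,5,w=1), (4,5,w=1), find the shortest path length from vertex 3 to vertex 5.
1 (path: 3 -> 5; weights 1 = 1)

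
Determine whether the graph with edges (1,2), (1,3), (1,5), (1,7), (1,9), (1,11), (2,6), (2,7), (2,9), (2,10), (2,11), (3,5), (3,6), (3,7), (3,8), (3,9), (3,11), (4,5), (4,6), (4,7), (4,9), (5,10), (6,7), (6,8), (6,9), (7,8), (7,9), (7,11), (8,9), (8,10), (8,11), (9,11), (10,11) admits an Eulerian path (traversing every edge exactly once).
Yes (the graph is connected and exactly 2 vertices have odd degree: {3, 11}; any Eulerian path must start and end at those)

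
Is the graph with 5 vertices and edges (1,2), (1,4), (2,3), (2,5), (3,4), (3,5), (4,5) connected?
Yes (BFS from 1 visits [1, 2, 4, 3, 5] — all 5 vertices reached)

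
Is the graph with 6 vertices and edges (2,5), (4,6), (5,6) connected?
No, it has 3 components: {1}, {2, 4, 5, 6}, {3}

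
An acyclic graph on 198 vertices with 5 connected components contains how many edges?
193 (Each of the 5 component trees on V_i vertices has V_i - 1 edges; summing gives V - C = 198 - 5 = 193)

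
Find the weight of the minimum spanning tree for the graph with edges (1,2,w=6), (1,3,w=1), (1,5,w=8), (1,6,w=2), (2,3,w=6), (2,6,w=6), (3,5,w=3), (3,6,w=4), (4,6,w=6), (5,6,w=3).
18 (MST edges: (1,2,w=6), (1,3,w=1), (1,6,w=2), (3,5,w=3), (4,6,w=6); sum of weights 6 + 1 + 2 + 3 + 6 = 18)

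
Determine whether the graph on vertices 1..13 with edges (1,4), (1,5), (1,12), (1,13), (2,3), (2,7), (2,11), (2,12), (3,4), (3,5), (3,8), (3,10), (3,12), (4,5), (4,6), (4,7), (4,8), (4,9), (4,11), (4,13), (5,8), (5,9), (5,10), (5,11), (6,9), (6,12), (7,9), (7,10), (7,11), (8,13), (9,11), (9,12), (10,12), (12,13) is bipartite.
No (odd cycle of length 3: 5 -> 1 -> 4 -> 5)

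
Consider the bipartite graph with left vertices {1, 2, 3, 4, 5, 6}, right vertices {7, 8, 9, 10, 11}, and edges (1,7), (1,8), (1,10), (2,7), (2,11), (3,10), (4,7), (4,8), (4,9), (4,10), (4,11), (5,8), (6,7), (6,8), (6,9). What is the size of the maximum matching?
5 (matching: (1,10), (2,11), (4,9), (5,8), (6,7); upper bound min(|L|,|R|) = min(6,5) = 5)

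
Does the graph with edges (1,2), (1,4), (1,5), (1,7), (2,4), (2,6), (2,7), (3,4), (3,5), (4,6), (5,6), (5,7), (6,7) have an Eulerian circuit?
Yes (the graph is connected and all 7 vertices have even degree)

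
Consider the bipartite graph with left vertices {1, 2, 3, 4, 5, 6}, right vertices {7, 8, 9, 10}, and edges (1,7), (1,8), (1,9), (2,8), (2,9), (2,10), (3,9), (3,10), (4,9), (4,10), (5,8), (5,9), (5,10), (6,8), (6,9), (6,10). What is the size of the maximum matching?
4 (matching: (1,7), (2,10), (3,9), (5,8); upper bound min(|L|,|R|) = min(6,4) = 4)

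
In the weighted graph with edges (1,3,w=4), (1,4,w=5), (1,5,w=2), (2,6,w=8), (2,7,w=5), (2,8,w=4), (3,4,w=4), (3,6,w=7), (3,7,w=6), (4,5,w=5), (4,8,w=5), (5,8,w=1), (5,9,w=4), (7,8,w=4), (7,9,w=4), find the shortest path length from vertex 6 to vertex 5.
13 (path: 6 -> 3 -> 1 -> 5; weights 7 + 4 + 2 = 13)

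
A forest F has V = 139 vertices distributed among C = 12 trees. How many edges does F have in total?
127 (Each of the 12 component trees on V_i vertices has V_i - 1 edges; summing gives V - C = 139 - 12 = 127)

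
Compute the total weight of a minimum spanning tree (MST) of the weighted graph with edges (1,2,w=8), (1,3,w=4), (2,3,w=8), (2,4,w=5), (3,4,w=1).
10 (MST edges: (1,3,w=4), (2,4,w=5), (3,4,w=1); sum of weights 4 + 5 + 1 = 10)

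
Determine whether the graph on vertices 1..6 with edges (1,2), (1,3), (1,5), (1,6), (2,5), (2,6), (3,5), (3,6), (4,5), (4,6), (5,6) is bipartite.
No (odd cycle of length 3: 6 -> 1 -> 2 -> 6)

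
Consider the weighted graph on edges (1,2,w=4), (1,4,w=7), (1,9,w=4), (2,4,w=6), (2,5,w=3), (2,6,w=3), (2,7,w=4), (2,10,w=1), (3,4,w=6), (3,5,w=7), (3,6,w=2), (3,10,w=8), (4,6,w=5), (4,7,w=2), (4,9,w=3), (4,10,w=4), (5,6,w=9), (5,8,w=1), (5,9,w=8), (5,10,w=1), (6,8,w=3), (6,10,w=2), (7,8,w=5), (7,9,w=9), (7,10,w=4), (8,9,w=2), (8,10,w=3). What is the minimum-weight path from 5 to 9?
3 (path: 5 -> 8 -> 9; weights 1 + 2 = 3)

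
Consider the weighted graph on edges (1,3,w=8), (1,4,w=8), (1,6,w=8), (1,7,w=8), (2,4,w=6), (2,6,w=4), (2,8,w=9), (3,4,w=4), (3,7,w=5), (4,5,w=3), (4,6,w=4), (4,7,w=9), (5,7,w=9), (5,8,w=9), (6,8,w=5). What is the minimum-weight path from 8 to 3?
13 (path: 8 -> 6 -> 4 -> 3; weights 5 + 4 + 4 = 13)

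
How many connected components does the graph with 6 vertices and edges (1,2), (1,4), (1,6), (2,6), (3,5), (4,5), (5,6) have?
1 (components: {1, 2, 3, 4, 5, 6})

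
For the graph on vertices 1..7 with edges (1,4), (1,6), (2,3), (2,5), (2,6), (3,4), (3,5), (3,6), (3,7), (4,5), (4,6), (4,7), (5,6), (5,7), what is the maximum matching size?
3 (matching: (2,6), (3,5), (4,7); upper bound floor(n/2) = floor(7/2) = 3)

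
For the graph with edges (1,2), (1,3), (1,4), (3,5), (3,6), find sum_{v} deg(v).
10 (handshake: sum of degrees = 2|E| = 2 x 5 = 10)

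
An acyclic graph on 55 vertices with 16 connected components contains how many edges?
39 (Each of the 16 component trees on V_i vertices has V_i - 1 edges; summing gives V - C = 55 - 16 = 39)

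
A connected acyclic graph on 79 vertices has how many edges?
78 (A tree on V vertices has V - 1 edges, so 79 - 1 = 78)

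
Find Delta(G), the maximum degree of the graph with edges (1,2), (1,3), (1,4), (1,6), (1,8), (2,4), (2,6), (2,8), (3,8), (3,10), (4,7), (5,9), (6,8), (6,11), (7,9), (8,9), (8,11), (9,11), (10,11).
6 (attained at vertex 8)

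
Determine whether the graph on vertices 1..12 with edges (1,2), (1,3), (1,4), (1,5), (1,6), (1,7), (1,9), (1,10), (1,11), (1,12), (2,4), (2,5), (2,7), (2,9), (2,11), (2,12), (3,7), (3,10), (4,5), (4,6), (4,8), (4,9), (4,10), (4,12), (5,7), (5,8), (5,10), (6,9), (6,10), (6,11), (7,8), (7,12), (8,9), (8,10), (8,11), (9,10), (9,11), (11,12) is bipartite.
No (odd cycle of length 3: 6 -> 1 -> 9 -> 6)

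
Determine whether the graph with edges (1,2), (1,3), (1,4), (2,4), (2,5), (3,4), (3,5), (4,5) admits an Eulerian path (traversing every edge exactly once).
No (4 vertices have odd degree: {1, 2, 3, 5}; Eulerian path requires 0 or 2)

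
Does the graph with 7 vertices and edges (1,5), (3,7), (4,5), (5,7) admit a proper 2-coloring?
Yes. Partition: {1, 2, 4, 6, 7}, {3, 5}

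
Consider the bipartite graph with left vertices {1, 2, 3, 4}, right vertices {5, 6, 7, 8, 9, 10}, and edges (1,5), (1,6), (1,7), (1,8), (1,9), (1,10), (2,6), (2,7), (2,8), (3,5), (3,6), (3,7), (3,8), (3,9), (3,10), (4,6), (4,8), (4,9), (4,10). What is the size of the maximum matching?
4 (matching: (1,10), (2,8), (3,7), (4,9); upper bound min(|L|,|R|) = min(4,6) = 4)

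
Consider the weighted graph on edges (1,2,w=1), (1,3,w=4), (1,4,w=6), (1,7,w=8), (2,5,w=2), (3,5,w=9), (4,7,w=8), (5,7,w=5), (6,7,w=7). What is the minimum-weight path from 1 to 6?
15 (path: 1 -> 7 -> 6; weights 8 + 7 = 15)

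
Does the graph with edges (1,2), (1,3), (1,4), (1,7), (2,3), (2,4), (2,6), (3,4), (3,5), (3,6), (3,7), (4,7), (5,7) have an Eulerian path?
Yes — and in fact it has an Eulerian circuit (the graph is connected and all 7 vertices have even degree)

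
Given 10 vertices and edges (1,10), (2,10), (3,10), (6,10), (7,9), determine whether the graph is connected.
No, it has 5 components: {1, 2, 3, 6, 10}, {4}, {5}, {7, 9}, {8}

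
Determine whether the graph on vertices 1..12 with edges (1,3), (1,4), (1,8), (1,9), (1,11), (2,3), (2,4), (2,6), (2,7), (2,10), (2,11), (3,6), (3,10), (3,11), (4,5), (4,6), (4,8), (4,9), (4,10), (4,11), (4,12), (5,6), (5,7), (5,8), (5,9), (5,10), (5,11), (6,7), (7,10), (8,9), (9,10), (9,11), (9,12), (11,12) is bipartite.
No (odd cycle of length 3: 9 -> 1 -> 4 -> 9)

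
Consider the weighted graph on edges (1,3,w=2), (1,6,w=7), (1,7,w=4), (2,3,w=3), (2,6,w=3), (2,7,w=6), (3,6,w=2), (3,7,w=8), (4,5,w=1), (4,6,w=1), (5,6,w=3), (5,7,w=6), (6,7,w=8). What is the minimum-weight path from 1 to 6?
4 (path: 1 -> 3 -> 6; weights 2 + 2 = 4)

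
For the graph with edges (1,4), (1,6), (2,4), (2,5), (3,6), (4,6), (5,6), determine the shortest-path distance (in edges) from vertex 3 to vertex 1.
2 (path: 3 -> 6 -> 1, 2 edges)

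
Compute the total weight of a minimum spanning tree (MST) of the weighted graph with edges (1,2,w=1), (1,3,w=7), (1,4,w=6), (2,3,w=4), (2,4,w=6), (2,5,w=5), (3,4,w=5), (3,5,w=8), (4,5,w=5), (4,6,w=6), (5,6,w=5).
20 (MST edges: (1,2,w=1), (2,3,w=4), (2,5,w=5), (3,4,w=5), (5,6,w=5); sum of weights 1 + 4 + 5 + 5 + 5 = 20)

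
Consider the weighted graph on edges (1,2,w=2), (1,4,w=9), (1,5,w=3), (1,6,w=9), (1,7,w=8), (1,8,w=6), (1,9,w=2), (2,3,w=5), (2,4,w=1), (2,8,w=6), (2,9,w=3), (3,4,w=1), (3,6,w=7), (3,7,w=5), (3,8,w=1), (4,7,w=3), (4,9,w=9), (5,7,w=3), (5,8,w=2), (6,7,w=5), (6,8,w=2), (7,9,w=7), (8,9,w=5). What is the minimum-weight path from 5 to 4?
4 (path: 5 -> 8 -> 3 -> 4; weights 2 + 1 + 1 = 4)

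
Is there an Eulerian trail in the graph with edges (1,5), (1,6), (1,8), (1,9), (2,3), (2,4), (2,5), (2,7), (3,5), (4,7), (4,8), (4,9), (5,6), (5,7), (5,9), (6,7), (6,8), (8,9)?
Yes — and in fact it has an Eulerian circuit (the graph is connected and all 9 vertices have even degree)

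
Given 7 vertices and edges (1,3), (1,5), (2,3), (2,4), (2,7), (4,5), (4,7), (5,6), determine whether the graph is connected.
Yes (BFS from 1 visits [1, 3, 5, 2, 4, 6, 7] — all 7 vertices reached)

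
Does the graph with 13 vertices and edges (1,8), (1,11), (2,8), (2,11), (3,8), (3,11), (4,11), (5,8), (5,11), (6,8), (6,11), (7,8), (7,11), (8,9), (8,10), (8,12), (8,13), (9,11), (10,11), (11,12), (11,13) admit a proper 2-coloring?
Yes. Partition: {1, 2, 3, 4, 5, 6, 7, 9, 10, 12, 13}, {8, 11}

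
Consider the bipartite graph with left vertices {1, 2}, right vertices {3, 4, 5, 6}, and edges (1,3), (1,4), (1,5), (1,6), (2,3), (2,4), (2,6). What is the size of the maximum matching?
2 (matching: (1,5), (2,6); upper bound min(|L|,|R|) = min(2,4) = 2)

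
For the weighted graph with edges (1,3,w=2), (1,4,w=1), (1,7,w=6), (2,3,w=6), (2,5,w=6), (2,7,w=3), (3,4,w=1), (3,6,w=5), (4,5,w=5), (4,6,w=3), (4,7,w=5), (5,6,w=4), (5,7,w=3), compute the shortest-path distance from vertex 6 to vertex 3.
4 (path: 6 -> 4 -> 3; weights 3 + 1 = 4)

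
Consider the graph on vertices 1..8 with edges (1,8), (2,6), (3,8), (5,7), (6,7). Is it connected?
No, it has 3 components: {1, 3, 8}, {2, 5, 6, 7}, {4}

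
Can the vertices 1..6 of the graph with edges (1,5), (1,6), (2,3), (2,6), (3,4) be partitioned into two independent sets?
Yes. Partition: {1, 2, 4}, {3, 5, 6}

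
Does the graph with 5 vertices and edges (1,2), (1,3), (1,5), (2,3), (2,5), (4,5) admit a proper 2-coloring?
No (odd cycle of length 3: 3 -> 1 -> 2 -> 3)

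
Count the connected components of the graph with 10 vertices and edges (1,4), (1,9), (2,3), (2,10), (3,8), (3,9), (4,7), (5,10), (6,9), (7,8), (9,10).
1 (components: {1, 2, 3, 4, 5, 6, 7, 8, 9, 10})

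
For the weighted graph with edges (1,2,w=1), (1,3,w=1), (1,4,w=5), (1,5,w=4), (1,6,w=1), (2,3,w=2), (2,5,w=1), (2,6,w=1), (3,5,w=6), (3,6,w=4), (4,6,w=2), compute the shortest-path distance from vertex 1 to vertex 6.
1 (path: 1 -> 6; weights 1 = 1)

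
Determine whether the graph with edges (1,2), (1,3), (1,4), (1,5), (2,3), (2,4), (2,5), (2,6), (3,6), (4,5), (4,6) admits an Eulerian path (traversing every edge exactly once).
No (4 vertices have odd degree: {2, 3, 5, 6}; Eulerian path requires 0 or 2)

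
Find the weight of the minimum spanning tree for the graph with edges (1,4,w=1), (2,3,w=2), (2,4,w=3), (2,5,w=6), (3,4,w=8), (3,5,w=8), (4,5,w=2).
8 (MST edges: (1,4,w=1), (2,3,w=2), (2,4,w=3), (4,5,w=2); sum of weights 1 + 2 + 3 + 2 = 8)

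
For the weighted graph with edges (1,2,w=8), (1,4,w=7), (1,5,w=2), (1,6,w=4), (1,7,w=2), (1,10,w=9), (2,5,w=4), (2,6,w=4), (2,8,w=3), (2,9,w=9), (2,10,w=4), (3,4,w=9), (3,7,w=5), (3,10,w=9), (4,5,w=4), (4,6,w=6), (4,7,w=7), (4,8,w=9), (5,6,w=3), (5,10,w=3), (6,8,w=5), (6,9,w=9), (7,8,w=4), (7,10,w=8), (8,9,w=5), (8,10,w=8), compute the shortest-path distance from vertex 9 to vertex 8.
5 (path: 9 -> 8; weights 5 = 5)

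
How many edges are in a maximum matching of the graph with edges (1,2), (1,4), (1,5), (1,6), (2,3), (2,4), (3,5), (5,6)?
3 (matching: (1,6), (2,4), (3,5); upper bound floor(n/2) = floor(6/2) = 3)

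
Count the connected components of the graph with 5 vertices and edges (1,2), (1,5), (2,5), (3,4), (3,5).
1 (components: {1, 2, 3, 4, 5})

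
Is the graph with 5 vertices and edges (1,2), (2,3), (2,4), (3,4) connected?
No, it has 2 components: {1, 2, 3, 4}, {5}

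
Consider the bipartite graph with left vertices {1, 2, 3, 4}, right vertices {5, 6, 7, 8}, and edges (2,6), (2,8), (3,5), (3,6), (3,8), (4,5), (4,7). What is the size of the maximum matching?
3 (matching: (2,8), (3,6), (4,7); upper bound min(|L|,|R|) = min(4,4) = 4)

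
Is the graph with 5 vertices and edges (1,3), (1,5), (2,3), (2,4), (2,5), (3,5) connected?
Yes (BFS from 1 visits [1, 3, 5, 2, 4] — all 5 vertices reached)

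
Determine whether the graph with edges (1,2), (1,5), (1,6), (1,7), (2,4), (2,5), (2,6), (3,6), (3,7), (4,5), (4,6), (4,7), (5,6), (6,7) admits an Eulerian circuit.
Yes (the graph is connected and all 7 vertices have even degree)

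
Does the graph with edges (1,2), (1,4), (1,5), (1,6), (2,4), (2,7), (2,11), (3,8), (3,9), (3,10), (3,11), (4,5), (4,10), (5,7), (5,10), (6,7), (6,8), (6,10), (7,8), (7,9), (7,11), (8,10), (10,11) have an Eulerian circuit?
Yes (the graph is connected and all 11 vertices have even degree)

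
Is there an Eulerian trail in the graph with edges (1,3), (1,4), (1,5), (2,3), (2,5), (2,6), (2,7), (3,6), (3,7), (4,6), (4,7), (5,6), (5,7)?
Yes (the graph is connected and exactly 2 vertices have odd degree: {1, 4}; any Eulerian path must start and end at those)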